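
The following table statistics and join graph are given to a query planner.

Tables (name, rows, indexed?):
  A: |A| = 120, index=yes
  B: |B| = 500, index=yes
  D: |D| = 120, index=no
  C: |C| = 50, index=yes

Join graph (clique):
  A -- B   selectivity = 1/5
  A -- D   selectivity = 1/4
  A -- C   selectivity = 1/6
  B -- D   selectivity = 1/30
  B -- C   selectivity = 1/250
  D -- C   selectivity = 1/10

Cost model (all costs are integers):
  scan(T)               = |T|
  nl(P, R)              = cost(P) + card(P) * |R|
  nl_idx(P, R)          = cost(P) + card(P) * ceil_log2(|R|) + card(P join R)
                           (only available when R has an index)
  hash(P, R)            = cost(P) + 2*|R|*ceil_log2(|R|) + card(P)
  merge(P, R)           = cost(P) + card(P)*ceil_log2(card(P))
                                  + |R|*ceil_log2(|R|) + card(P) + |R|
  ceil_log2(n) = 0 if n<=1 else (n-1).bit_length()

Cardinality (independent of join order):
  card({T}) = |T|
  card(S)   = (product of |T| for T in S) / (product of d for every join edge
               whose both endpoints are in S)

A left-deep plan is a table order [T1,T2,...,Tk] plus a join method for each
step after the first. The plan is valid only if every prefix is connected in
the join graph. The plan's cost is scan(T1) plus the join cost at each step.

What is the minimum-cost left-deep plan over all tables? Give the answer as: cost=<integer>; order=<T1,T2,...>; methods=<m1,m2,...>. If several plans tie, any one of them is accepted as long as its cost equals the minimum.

cost=2680; order=C,B,D,A; methods=nl_idx,merge,nl_idx

Selinger DP (subsets sized 1..n):
  {A}: scan cost=120, card=120
  {B}: scan cost=500, card=500
  {D}: scan cost=120, card=120
  {C}: scan cost=50, card=50
  {AB}: card=12000; try (A,hash)→2680, (B,merge)→6080, (A,merge)→6460, (B,hash)→9240, (B,nl_idx)→13200, (A,nl_idx)→16000 …(+2); best=2680 via (A,hash)
  {AD}: card=3600; try (D,hash)→1920, (A,hash)→1920, (D,merge)→2040, (A,merge)→2040, (A,nl_idx)→4560, (D,nl)→14520 …(+1); best=1920 via (D,hash)
  {AC}: card=1000; try (C,hash)→840, (A,merge)→1360, (A,nl_idx)→1400, (C,merge)→1430, (A,hash)→1780, (C,nl_idx)→1840 …(+2); best=840 via (C,hash)
  {BD}: card=2000; try (D,hash)→2680, (B,nl_idx)→3200, (B,merge)→6080, (D,merge)→6460, (B,hash)→9240, (B,nl)→60120 …(+1); best=2680 via (D,hash)
  {BC}: card=100; try (B,nl_idx)→600, (C,hash)→1600, (C,nl_idx)→3600, (B,merge)→5400, (C,merge)→5850, (B,hash)→9100 …(+2); best=600 via (B,nl_idx)
  {CD}: card=600; try (C,hash)→840, (D,merge)→1360, (C,merge)→1430, (C,nl_idx)→1440, (D,hash)→1780, (D,nl)→6050 …(+1); best=840 via (C,hash)
  {ABD}: card=12000; try (A,hash)→6360, (B,hash)→14520, (D,hash)→16360, (A,merge)→27640, (A,nl_idx)→28680, (B,nl_idx)→46320 …(+5); best=6360 via (A,hash)
  {ABC}: card=400; try (A,nl_idx)→1700, (A,merge)→2360, (A,hash)→2380, (B,nl_idx)→10240, (B,hash)→10840, (A,nl)→12600 …(+6); best=1700 via (A,nl_idx)
  {ACD}: card=3000; try (A,hash)→3120, (D,hash)→3520, (C,hash)→6120, (A,nl_idx)→8040, (A,merge)→8400, (D,merge)→12800 …(+5); best=3120 via (A,hash)
  {BCD}: card=40; try (D,merge)→2360, (D,hash)→2380, (C,hash)→5280, (B,nl_idx)→6280, (B,hash)→10440, (B,merge)→12440 …(+5); best=2360 via (D,merge)
  {ABCD}: card=40; try (A,nl_idx)→2680, (A,merge)→3600, (D,hash)→3780, (A,hash)→4080, (D,merge)→6660, (A,nl)→7160 …(+9); best=2680 via (A,nl_idx)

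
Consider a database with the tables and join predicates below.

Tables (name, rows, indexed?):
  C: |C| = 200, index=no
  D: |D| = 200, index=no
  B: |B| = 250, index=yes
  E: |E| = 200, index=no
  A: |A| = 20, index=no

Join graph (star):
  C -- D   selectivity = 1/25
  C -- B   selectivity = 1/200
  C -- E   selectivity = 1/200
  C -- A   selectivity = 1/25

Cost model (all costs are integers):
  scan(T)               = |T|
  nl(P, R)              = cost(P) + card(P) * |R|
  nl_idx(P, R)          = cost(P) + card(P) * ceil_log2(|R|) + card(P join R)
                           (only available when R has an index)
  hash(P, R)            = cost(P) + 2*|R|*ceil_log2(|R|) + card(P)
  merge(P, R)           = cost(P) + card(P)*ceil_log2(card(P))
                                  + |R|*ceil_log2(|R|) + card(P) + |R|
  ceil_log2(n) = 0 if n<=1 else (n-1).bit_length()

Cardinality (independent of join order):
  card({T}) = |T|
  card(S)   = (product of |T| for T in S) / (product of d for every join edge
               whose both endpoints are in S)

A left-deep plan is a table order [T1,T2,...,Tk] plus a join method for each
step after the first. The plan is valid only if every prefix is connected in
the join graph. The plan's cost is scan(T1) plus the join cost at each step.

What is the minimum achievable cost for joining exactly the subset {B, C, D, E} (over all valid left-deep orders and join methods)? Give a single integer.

8900

Selinger DP over subsets of {B,C,D,E}:
  {C}: scan cost=200, card=200
  {D}: scan cost=200, card=200
  {B}: scan cost=250, card=250
  {E}: scan cost=200, card=200
  {CD}: card=1600; try (D,hash)→3600, (C,hash)→3600, (D,merge)→3800, (C,merge)→3800, (D,nl)→40200, (C,nl)→40200; best=3600 via (D,hash)
  {BC}: card=250; try (B,nl_idx)→2050, (C,hash)→3700, (B,merge)→4250, (C,merge)→4300, (B,hash)→4400, (B,nl)→50200 …(+1); best=2050 via (B,nl_idx)
  {CE}: card=200; try (E,hash)→3600, (C,hash)→3600, (E,merge)→3800, (C,merge)→3800, (E,nl)→40200, (C,nl)→40200; best=3600 via (E,hash)
  {BCD}: card=2000; try (D,hash)→5500, (D,merge)→6100, (B,hash)→9200, (B,nl_idx)→18400, (B,merge)→25050, (D,nl)→52050 …(+1); best=5500 via (D,hash)
  {CDE}: card=1600; try (D,hash)→7000, (D,merge)→7200, (E,hash)→8400, (E,merge)→24600, (D,nl)→43600, (E,nl)→323600; best=7000 via (D,hash)
  {BCE}: card=250; try (B,nl_idx)→5450, (E,hash)→5500, (E,merge)→6100, (B,merge)→7650, (B,hash)→7800, (E,nl)→52050 …(+1); best=5450 via (B,nl_idx)
  {BCDE}: card=2000; try (D,hash)→8900, (D,merge)→9500, (E,hash)→10700, (B,hash)→12600, (B,nl_idx)→21800, (B,merge)→28450 …(+4); best=8900 via (D,hash)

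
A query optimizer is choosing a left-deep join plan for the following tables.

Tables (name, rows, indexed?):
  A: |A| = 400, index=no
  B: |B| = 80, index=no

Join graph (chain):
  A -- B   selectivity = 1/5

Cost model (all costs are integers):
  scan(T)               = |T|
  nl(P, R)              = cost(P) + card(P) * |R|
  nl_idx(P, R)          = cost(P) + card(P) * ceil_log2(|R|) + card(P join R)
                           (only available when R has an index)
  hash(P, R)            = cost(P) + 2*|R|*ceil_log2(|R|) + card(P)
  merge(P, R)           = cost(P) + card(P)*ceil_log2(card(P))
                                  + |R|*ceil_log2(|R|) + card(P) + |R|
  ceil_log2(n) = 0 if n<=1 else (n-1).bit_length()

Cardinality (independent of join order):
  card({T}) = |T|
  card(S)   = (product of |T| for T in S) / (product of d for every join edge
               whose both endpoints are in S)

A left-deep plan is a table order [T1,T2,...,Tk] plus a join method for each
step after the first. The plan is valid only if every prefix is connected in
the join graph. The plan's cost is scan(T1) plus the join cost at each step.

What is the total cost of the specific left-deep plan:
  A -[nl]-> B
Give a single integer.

step 1: scan A: cost=400, card=400
step 2: join B via nl
    card(P join B) = 400*80/(5) = 6400
    cost = 400 + 400*80 = 32400

32400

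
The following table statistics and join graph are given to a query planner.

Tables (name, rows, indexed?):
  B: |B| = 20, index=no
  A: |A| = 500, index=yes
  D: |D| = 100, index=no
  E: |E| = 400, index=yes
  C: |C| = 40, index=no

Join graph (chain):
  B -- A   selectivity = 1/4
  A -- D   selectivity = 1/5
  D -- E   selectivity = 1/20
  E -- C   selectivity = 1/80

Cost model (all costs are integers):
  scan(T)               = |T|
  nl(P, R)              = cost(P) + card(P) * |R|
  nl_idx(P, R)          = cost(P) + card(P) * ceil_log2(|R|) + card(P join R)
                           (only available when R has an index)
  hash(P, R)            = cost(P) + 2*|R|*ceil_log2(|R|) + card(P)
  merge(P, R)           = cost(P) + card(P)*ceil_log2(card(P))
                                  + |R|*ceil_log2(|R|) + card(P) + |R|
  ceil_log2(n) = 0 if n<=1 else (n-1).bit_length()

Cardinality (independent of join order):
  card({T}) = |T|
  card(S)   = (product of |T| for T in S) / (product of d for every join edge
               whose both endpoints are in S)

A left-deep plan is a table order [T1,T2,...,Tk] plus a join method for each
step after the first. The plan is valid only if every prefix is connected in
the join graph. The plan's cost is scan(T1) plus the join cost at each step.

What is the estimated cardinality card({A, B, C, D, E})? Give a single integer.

500000

Tables in S: A(500), B(20), C(40), D(100), E(400)
Edges inside S: B-A(d=4), A-D(d=5), D-E(d=20), E-C(d=80)
numerator = 500 * 20 * 40 * 100 * 400 = 16000000000
denominator = 4 * 5 * 20 * 80 = 32000
card(S) = 16000000000 / 32000 = 500000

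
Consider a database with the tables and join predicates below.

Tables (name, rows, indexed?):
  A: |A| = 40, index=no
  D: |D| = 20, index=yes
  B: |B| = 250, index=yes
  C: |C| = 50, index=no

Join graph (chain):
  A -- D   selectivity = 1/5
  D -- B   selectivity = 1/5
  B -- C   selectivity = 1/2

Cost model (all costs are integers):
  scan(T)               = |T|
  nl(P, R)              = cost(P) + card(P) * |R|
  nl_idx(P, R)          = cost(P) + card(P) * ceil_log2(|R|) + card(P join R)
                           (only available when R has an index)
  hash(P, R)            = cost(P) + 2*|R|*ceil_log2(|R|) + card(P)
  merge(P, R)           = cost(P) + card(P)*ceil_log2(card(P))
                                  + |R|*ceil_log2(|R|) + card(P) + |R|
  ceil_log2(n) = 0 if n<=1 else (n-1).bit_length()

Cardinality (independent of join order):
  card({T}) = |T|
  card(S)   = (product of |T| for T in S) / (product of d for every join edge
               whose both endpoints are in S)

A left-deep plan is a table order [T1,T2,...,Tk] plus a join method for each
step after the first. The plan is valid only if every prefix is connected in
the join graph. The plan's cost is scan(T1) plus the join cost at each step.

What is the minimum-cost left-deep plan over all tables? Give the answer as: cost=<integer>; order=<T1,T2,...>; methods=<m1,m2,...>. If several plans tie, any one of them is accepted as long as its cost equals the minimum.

cost=10780; order=B,D,A,C; methods=hash,hash,hash

Selinger DP (subsets sized 1..n):
  {A}: scan cost=40, card=40
  {D}: scan cost=20, card=20
  {B}: scan cost=250, card=250
  {C}: scan cost=50, card=50
  {AD}: card=160; try (D,hash)→280, (D,nl_idx)→400, (A,merge)→420, (D,merge)→440, (A,hash)→520, (A,nl)→820 …(+1); best=280 via (D,hash)
  {BD}: card=1000; try (D,hash)→700, (B,nl_idx)→1180, (B,merge)→2390, (D,nl_idx)→2500, (D,merge)→2620, (B,hash)→4040 …(+2); best=700 via (D,hash)
  {BC}: card=6250; try (C,hash)→1100, (B,merge)→2650, (C,merge)→2850, (B,hash)→4100, (B,nl_idx)→6700, (B,nl)→12550 …(+1); best=1100 via (C,hash)
  {ABD}: card=8000; try (A,hash)→2180, (B,merge)→3970, (B,hash)→4440, (B,nl_idx)→9560, (A,merge)→11980, (B,nl)→40280 …(+1); best=2180 via (A,hash)
  {BCD}: card=25000; try (C,hash)→2300, (D,hash)→7550, (C,merge)→12050, (C,nl)→50700, (D,nl_idx)→57350, (D,merge)→88720 …(+1); best=2300 via (C,hash)
  {ABCD}: card=200000; try (C,hash)→10780, (A,hash)→27780, (C,merge)→114530, (C,nl)→402180, (A,merge)→402580, (A,nl)→1002300; best=10780 via (C,hash)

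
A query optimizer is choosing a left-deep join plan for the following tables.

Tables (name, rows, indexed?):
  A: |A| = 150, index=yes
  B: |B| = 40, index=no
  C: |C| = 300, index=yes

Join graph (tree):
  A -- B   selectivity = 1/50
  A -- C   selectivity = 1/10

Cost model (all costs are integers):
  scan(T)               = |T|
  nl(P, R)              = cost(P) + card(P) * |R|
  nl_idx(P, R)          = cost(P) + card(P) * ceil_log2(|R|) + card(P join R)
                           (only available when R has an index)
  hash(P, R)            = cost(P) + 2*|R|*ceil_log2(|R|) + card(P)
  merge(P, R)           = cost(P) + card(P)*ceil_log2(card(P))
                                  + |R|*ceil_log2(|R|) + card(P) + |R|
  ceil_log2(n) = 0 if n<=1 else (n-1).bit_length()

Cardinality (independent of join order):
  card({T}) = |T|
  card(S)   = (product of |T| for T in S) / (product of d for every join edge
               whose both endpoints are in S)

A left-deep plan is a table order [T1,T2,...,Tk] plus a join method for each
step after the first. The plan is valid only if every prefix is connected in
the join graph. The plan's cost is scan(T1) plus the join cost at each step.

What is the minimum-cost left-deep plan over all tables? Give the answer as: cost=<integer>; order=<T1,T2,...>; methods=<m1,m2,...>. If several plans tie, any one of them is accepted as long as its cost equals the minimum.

cost=4440; order=B,A,C; methods=nl_idx,merge

Selinger DP (subsets sized 1..n):
  {A}: scan cost=150, card=150
  {B}: scan cost=40, card=40
  {C}: scan cost=300, card=300
  {AB}: card=120; try (A,nl_idx)→480, (B,hash)→780, (A,merge)→1670, (B,merge)→1780, (A,hash)→2480, (A,nl)→6040 …(+1); best=480 via (A,nl_idx)
  {AC}: card=4500; try (A,hash)→3000, (C,merge)→4500, (A,merge)→4650, (C,hash)→5700, (C,nl_idx)→6000, (A,nl_idx)→7200 …(+2); best=3000 via (A,hash)
  {ABC}: card=3600; try (C,merge)→4440, (C,nl_idx)→5160, (C,hash)→6000, (B,hash)→7980, (C,nl)→36480, (B,merge)→66280 …(+1); best=4440 via (C,merge)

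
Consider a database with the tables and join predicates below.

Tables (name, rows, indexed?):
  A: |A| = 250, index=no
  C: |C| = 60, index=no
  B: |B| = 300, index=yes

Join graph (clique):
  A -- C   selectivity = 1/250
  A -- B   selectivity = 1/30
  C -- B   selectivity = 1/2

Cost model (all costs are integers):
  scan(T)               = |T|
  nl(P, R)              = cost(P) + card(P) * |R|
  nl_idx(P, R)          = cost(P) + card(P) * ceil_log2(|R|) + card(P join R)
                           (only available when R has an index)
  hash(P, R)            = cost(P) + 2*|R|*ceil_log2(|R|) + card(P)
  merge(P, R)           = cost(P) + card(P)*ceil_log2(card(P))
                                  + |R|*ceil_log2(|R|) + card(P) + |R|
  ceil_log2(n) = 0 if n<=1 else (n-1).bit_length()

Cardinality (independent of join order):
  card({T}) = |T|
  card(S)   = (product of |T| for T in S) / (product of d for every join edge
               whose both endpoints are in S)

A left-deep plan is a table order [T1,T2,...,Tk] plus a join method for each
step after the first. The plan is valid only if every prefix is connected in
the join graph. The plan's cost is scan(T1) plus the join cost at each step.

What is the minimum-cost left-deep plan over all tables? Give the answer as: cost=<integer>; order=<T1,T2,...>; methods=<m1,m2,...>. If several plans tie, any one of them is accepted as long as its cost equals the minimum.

cost=2060; order=A,C,B; methods=hash,nl_idx

Selinger DP (subsets sized 1..n):
  {A}: scan cost=250, card=250
  {C}: scan cost=60, card=60
  {B}: scan cost=300, card=300
  {AC}: card=60; try (C,hash)→1220, (A,merge)→2730, (C,merge)→2920, (A,hash)→4120, (A,nl)→15060, (C,nl)→15250; best=1220 via (C,hash)
  {AB}: card=2500; try (A,hash)→4600, (B,nl_idx)→5000, (B,merge)→5500, (A,merge)→5550, (B,hash)→5900, (B,nl)→75250 …(+1); best=4600 via (A,hash)
  {BC}: card=9000; try (C,hash)→1320, (B,merge)→3480, (C,merge)→3720, (B,hash)→5520, (B,nl_idx)→9600, (B,nl)→18060 …(+1); best=1320 via (C,hash)
  {ABC}: card=300; try (B,nl_idx)→2060, (B,merge)→4640, (B,hash)→6680, (C,hash)→7820, (A,hash)→14320, (B,nl)→19220 …(+4); best=2060 via (B,nl_idx)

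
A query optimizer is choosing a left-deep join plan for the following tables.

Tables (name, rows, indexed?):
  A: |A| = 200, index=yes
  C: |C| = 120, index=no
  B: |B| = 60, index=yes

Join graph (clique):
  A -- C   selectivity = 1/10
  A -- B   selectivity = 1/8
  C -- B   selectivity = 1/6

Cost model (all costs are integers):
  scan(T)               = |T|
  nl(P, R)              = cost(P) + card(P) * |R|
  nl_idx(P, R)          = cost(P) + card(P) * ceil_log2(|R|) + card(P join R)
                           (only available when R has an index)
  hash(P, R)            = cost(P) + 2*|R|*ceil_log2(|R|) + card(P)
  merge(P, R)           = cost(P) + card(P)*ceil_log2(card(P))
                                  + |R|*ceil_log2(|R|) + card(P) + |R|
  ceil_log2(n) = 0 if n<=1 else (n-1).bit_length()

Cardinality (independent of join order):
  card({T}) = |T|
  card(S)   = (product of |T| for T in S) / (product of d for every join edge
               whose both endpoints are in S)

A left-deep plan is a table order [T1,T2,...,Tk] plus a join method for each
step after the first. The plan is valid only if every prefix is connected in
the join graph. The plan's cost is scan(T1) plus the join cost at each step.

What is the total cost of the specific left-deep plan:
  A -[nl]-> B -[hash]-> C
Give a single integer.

15380

step 1: scan A: cost=200, card=200
step 2: join B via nl
    card(P join B) = 200*60/(8) = 1500
    cost = 200 + 200*60 = 12200
step 3: join C via hash
    card(P join C) = 1500*120/(10*6) = 3000
    cost = 12200 + 2*120*7 + 1500 = 15380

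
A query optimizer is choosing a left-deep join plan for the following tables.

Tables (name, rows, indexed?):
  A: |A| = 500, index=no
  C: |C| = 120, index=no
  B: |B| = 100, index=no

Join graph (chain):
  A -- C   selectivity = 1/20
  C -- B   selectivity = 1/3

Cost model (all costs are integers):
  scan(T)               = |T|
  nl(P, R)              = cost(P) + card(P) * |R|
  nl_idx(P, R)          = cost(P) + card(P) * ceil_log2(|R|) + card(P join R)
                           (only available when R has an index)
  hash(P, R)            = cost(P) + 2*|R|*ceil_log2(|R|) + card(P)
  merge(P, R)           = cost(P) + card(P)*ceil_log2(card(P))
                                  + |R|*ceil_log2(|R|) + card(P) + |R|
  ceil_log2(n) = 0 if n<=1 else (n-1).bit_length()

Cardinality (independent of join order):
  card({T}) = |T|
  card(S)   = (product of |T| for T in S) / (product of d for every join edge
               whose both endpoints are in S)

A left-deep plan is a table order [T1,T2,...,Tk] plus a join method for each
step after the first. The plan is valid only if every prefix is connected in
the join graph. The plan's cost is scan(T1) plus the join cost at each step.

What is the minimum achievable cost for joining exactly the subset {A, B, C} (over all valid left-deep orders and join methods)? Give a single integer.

Selinger DP over subsets of {A,B,C}:
  {A}: scan cost=500, card=500
  {C}: scan cost=120, card=120
  {B}: scan cost=100, card=100
  {AC}: card=3000; try (C,hash)→2680, (A,merge)→6080, (C,merge)→6460, (A,hash)→9240, (A,nl)→60120, (C,nl)→60500; best=2680 via (C,hash)
  {BC}: card=4000; try (B,hash)→1640, (C,merge)→1860, (C,hash)→1880, (B,merge)→1880, (C,nl)→12100, (B,nl)→12120; best=1640 via (B,hash)
  {ABC}: card=100000; try (B,hash)→7080, (A,hash)→14640, (B,merge)→42480, (A,merge)→58640, (B,nl)→302680, (A,nl)→2001640; best=7080 via (B,hash)

7080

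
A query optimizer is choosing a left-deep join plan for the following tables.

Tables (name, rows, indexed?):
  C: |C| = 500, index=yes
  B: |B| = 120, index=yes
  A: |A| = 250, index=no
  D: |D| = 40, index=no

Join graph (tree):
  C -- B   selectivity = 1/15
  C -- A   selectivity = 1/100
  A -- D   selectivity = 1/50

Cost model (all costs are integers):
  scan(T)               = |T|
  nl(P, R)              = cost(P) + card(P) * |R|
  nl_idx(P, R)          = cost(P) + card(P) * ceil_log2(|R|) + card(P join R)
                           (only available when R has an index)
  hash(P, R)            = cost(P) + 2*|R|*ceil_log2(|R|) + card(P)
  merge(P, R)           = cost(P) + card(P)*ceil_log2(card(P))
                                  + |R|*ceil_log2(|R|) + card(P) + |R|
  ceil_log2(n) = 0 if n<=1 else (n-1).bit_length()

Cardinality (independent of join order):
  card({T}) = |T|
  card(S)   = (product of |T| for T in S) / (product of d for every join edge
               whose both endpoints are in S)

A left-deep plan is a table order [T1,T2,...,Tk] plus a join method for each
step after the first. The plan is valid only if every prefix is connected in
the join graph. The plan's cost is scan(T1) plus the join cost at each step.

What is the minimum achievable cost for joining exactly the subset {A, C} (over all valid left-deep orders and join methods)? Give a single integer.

Selinger DP over subsets of {A,C}:
  {C}: scan cost=500, card=500
  {A}: scan cost=250, card=250
  {AC}: card=1250; try (C,nl_idx)→3750, (A,hash)→5000, (C,merge)→7500, (A,merge)→7750, (C,hash)→9500, (C,nl)→125250 …(+1); best=3750 via (C,nl_idx)

3750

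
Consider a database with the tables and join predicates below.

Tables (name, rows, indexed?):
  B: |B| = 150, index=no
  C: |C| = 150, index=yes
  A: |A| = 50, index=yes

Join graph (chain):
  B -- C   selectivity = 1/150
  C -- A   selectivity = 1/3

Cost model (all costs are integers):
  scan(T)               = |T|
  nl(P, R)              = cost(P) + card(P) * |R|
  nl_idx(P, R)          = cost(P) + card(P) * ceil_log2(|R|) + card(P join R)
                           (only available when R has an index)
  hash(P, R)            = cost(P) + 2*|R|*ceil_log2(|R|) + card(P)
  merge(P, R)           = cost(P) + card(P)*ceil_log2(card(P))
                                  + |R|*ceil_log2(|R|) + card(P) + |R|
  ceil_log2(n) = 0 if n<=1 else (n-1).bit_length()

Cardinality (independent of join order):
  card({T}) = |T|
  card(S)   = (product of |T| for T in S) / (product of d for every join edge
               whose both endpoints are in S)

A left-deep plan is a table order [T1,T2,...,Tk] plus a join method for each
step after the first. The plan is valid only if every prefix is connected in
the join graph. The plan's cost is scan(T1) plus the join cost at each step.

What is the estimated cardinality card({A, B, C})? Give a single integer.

2500

Tables in S: A(50), B(150), C(150)
Edges inside S: B-C(d=150), C-A(d=3)
numerator = 50 * 150 * 150 = 1125000
denominator = 150 * 3 = 450
card(S) = 1125000 / 450 = 2500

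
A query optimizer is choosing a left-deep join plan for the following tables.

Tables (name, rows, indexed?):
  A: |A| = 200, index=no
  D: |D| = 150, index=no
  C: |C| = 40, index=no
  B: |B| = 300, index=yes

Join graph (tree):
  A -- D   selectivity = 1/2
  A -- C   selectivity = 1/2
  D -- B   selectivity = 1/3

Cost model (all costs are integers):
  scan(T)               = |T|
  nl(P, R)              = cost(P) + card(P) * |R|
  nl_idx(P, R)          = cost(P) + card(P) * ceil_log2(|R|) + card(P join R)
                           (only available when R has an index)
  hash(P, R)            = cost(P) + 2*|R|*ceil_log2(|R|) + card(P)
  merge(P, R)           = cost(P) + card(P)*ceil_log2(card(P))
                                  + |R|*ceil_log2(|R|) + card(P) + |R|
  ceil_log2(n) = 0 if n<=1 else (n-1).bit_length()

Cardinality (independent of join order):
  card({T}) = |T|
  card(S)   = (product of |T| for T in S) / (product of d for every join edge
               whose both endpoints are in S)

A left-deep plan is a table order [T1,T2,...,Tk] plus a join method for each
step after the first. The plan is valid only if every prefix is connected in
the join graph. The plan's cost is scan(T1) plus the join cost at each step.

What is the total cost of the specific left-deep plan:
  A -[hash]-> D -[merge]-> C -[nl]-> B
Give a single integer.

step 1: scan A: cost=200, card=200
step 2: join D via hash
    card(P join D) = 200*150/(2) = 15000
    cost = 200 + 2*150*8 + 200 = 2800
step 3: join C via merge
    card(P join C) = 15000*40/(2) = 300000
    cost = 2800 + 15000*14 + 40*6 + 15000 + 40 = 228080
step 4: join B via nl
    card(P join B) = 300000*300/(3) = 30000000
    cost = 228080 + 300000*300 = 90228080

90228080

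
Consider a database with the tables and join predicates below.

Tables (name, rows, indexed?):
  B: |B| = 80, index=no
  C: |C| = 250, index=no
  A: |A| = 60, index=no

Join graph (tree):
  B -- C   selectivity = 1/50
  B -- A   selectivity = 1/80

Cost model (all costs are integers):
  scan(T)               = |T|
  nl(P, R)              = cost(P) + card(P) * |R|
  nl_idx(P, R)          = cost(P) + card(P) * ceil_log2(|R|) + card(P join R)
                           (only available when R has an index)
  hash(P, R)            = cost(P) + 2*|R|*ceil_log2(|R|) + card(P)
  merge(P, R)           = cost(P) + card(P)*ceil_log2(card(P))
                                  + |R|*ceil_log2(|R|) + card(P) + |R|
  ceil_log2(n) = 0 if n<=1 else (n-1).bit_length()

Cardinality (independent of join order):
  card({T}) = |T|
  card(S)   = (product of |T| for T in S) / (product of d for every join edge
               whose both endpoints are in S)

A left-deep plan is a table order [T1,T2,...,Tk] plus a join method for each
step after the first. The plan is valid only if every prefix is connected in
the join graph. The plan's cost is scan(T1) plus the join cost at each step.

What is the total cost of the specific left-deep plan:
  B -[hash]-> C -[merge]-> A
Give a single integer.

8580

step 1: scan B: cost=80, card=80
step 2: join C via hash
    card(P join C) = 80*250/(50) = 400
    cost = 80 + 2*250*8 + 80 = 4160
step 3: join A via merge
    card(P join A) = 400*60/(80) = 300
    cost = 4160 + 400*9 + 60*6 + 400 + 60 = 8580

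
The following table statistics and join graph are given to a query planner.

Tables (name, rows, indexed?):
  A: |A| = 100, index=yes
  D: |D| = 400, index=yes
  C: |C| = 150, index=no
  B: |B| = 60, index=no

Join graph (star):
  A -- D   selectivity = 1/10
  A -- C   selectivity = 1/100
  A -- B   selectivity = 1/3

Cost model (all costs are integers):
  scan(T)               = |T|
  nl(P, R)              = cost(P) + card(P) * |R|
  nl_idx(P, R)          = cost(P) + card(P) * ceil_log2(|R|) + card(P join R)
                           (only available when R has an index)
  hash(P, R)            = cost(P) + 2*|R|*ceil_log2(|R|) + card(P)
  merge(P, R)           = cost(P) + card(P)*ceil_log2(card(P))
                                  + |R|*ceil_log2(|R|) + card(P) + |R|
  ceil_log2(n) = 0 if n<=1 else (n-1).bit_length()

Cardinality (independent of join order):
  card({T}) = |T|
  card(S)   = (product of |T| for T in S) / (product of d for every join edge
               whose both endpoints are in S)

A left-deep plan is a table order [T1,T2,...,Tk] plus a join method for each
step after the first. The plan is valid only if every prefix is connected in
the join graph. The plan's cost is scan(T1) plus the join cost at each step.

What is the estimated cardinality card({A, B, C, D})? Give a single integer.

Tables in S: A(100), B(60), C(150), D(400)
Edges inside S: A-D(d=10), A-C(d=100), A-B(d=3)
numerator = 100 * 60 * 150 * 400 = 360000000
denominator = 10 * 100 * 3 = 3000
card(S) = 360000000 / 3000 = 120000

120000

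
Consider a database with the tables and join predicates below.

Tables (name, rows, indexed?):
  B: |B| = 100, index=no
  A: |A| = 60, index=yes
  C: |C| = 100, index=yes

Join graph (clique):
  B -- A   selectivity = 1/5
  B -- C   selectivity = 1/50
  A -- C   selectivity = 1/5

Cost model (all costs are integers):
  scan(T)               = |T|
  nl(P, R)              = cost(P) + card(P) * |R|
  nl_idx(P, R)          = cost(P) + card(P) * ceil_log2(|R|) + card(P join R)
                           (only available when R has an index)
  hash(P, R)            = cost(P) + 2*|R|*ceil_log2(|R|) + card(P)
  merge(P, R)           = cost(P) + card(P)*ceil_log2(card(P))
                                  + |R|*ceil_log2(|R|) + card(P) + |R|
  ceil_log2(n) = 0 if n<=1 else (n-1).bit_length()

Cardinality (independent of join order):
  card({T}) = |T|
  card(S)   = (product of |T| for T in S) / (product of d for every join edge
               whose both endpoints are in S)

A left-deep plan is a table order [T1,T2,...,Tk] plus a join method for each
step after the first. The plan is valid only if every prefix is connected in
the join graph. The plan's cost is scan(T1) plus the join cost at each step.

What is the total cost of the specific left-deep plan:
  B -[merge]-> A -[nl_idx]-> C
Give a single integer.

10200

step 1: scan B: cost=100, card=100
step 2: join A via merge
    card(P join A) = 100*60/(5) = 1200
    cost = 100 + 100*7 + 60*6 + 100 + 60 = 1320
step 3: join C via nl_idx
    card(P join C) = 1200*100/(50*5) = 480
    cost = 1320 + 1200*7 + 480 = 10200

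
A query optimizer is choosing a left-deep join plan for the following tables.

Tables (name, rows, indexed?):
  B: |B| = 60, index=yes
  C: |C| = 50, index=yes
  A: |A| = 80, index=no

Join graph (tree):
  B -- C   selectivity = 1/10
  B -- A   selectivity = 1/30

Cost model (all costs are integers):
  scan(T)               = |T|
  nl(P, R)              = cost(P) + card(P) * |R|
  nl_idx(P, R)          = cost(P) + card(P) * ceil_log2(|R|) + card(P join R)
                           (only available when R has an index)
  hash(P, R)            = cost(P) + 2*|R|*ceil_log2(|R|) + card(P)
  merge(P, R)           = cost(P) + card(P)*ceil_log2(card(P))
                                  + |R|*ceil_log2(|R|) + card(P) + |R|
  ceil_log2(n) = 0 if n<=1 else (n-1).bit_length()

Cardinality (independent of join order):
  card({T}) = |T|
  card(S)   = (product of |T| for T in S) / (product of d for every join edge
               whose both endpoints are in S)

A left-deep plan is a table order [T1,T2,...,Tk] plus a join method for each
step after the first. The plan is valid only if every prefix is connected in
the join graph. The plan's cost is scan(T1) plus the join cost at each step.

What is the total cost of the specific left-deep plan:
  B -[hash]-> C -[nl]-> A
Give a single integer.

24720

step 1: scan B: cost=60, card=60
step 2: join C via hash
    card(P join C) = 60*50/(10) = 300
    cost = 60 + 2*50*6 + 60 = 720
step 3: join A via nl
    card(P join A) = 300*80/(30) = 800
    cost = 720 + 300*80 = 24720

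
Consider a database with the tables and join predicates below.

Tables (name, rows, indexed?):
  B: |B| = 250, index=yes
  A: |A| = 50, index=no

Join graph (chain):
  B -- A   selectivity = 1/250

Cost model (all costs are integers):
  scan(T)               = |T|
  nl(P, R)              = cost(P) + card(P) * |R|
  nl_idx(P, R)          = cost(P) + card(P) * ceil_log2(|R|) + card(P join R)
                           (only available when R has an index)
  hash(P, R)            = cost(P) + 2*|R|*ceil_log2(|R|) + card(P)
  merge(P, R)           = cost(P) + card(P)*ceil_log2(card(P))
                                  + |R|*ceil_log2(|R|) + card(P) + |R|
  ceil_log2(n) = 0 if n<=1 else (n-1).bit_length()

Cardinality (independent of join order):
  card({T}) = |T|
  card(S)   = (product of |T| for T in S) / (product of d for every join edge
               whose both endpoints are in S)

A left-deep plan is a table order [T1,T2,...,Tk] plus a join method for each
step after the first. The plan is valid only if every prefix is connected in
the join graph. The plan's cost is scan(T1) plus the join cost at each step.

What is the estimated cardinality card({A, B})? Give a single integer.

50

Tables in S: A(50), B(250)
Edges inside S: B-A(d=250)
numerator = 50 * 250 = 12500
denominator = 250 = 250
card(S) = 12500 / 250 = 50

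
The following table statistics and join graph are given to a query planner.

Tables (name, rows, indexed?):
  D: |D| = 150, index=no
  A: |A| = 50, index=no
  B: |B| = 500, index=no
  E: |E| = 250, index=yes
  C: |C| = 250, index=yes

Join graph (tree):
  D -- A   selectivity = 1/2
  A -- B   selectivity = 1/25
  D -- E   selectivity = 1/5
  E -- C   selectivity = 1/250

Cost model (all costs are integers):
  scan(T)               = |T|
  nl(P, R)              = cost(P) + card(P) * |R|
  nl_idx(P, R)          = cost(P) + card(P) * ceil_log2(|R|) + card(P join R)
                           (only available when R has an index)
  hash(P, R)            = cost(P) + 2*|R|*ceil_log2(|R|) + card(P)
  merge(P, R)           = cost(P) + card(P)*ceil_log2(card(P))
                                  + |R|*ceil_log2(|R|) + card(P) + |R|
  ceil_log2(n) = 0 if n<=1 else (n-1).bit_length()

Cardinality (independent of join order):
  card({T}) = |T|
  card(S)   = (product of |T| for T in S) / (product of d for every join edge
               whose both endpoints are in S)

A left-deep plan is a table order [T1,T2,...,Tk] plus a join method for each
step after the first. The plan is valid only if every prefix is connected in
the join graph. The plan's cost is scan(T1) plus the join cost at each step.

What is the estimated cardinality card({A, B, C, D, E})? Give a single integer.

Tables in S: A(50), B(500), C(250), D(150), E(250)
Edges inside S: D-A(d=2), A-B(d=25), D-E(d=5), E-C(d=250)
numerator = 50 * 500 * 250 * 150 * 250 = 234375000000
denominator = 2 * 25 * 5 * 250 = 62500
card(S) = 234375000000 / 62500 = 3750000

3750000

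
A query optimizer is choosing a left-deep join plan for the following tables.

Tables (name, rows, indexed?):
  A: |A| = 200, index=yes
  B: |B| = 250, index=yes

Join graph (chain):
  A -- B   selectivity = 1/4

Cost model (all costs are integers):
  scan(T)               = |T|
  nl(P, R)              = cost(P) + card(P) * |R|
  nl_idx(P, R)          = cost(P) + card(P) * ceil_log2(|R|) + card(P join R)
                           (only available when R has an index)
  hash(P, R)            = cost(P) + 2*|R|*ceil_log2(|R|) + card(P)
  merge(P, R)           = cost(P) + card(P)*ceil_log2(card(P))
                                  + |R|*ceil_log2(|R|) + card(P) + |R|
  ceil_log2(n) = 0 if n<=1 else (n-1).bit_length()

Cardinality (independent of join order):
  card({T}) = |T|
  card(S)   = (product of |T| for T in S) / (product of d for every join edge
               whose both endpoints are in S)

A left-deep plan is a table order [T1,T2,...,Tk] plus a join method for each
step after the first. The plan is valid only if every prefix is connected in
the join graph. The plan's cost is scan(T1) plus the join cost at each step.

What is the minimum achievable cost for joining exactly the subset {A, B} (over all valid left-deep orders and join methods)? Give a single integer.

3700

Selinger DP over subsets of {A,B}:
  {A}: scan cost=200, card=200
  {B}: scan cost=250, card=250
  {AB}: card=12500; try (A,hash)→3700, (B,merge)→4250, (A,merge)→4300, (B,hash)→4400, (B,nl_idx)→14300, (A,nl_idx)→14750 …(+2); best=3700 via (A,hash)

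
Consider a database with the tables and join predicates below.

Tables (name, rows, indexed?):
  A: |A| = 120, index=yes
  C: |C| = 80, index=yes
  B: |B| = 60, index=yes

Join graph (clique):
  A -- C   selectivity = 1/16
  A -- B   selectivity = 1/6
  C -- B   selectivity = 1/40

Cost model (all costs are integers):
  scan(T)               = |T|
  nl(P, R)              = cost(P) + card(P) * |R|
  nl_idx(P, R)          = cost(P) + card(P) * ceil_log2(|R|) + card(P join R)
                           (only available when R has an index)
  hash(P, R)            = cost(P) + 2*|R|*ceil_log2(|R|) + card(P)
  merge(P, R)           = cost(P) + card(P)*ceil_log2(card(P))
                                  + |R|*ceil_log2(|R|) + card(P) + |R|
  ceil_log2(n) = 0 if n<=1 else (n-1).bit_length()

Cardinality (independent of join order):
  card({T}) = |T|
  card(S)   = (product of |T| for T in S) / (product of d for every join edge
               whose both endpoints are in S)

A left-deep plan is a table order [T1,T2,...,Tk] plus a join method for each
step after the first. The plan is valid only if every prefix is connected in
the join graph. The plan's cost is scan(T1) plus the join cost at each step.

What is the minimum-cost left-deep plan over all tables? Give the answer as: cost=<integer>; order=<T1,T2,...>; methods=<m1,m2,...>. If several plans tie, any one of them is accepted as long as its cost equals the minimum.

cost=1590; order=B,C,A; methods=nl_idx,nl_idx

Selinger DP (subsets sized 1..n):
  {A}: scan cost=120, card=120
  {C}: scan cost=80, card=80
  {B}: scan cost=60, card=60
  {AC}: card=600; try (A,nl_idx)→1240, (C,hash)→1360, (C,nl_idx)→1560, (A,merge)→1680, (C,merge)→1720, (A,hash)→1840 …(+2); best=1240 via (A,nl_idx)
  {AB}: card=1200; try (B,hash)→960, (A,merge)→1440, (B,merge)→1500, (A,nl_idx)→1680, (A,hash)→1800, (B,nl_idx)→2040 …(+2); best=960 via (B,hash)
  {BC}: card=120; try (C,nl_idx)→600, (B,nl_idx)→680, (B,hash)→880, (C,merge)→1120, (B,merge)→1140, (C,hash)→1240 …(+2); best=600 via (C,nl_idx)
  {ABC}: card=150; try (A,nl_idx)→1590, (A,hash)→2400, (A,merge)→2520, (B,hash)→2560, (C,hash)→3280, (B,nl_idx)→4990 …(+6); best=1590 via (A,nl_idx)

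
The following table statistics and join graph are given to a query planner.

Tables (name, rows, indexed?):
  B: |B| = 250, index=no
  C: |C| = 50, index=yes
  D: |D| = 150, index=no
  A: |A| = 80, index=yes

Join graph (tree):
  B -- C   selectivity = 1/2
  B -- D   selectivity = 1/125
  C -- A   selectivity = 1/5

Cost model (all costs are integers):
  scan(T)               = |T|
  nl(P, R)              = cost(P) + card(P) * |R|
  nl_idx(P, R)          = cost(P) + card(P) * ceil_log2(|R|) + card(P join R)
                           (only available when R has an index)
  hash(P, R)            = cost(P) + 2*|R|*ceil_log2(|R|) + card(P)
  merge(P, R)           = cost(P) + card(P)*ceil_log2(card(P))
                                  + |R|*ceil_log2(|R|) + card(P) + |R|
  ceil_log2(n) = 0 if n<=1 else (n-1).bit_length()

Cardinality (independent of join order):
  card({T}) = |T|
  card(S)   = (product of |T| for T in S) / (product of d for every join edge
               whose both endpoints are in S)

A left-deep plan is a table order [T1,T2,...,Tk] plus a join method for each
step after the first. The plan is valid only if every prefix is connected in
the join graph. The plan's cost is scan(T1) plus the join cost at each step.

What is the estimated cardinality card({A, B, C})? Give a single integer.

100000

Tables in S: A(80), B(250), C(50)
Edges inside S: B-C(d=2), C-A(d=5)
numerator = 80 * 250 * 50 = 1000000
denominator = 2 * 5 = 10
card(S) = 1000000 / 10 = 100000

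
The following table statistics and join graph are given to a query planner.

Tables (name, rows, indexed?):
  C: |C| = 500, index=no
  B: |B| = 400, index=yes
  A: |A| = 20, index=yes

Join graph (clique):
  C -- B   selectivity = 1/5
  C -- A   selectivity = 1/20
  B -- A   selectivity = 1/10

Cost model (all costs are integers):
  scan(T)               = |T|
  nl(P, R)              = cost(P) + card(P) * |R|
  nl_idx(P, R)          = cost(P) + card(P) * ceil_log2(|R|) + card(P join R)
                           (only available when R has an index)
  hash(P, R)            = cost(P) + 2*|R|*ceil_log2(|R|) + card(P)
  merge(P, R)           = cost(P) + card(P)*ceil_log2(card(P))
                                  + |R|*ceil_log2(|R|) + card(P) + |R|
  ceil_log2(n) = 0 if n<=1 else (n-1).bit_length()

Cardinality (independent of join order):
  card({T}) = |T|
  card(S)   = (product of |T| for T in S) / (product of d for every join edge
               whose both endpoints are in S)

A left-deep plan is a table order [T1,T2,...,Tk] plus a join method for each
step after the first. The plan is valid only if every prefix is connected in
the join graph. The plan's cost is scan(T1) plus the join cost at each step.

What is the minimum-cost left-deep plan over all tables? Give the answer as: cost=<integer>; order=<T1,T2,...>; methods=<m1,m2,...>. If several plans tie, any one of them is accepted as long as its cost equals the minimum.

Selinger DP (subsets sized 1..n):
  {C}: scan cost=500, card=500
  {B}: scan cost=400, card=400
  {A}: scan cost=20, card=20
  {BC}: card=40000; try (B,hash)→8200, (C,merge)→9400, (B,merge)→9500, (C,hash)→9800, (B,nl_idx)→45000, (C,nl)→200400 …(+1); best=8200 via (B,hash)
  {AC}: card=500; try (A,hash)→1200, (A,nl_idx)→3500, (C,merge)→5140, (A,merge)→5620, (C,hash)→9040, (C,nl)→10020 …(+1); best=1200 via (A,hash)
  {AB}: card=800; try (B,nl_idx)→1000, (A,hash)→1000, (A,nl_idx)→3200, (B,merge)→4140, (A,merge)→4520, (B,hash)→7240 …(+2); best=1000 via (B,nl_idx)
  {ABC}: card=4000; try (B,hash)→8900, (B,nl_idx)→9700, (B,merge)→10200, (C,hash)→10800, (C,merge)→14800, (A,hash)→48400 …(+5); best=8900 via (B,hash)

cost=8900; order=C,A,B; methods=hash,hash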